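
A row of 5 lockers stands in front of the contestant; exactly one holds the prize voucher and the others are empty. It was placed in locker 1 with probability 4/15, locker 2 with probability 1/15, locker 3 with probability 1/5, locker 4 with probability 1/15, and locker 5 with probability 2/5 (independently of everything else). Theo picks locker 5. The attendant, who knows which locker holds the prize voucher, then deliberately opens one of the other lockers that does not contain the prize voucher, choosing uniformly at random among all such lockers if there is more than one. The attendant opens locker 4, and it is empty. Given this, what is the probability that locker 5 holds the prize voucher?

9/25

Consider each possible location of the prize voucher in turn.
If it is in locker 1 (prior 4/15): the attendant has 3 equally likely choices, so probability 1/3; weight (4/15)·(1/3) = 4/45.
If it is in locker 2 (prior 1/15): the attendant has 3 equally likely choices, so probability 1/3; weight (1/15)·(1/3) = 1/45.
If it is in locker 3 (prior 1/5): the attendant has 3 equally likely choices, so probability 1/3; weight (1/5)·(1/3) = 1/15.
If it is in locker 4 (prior 1/15): the attendant opened locker 4, so this case is ruled out; weight (1/15)·0 = 0.
If it is in locker 5 (prior 2/5): the attendant has 4 equally likely choices, so probability 1/4; weight (2/5)·(1/4) = 1/10.
The weights sum to 5/18.
So P(the prize voucher in locker 5 | the attendant opened locker 4) = (1/10) / (5/18) = 9/25.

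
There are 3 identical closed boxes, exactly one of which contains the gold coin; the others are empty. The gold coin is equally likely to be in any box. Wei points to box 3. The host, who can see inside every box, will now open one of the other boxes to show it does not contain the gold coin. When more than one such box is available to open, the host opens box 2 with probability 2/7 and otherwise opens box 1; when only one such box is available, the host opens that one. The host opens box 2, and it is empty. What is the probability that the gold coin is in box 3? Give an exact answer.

Condition on the true location of the gold coin.
If it is in box 1 (prior 1/3): only box 2 is available, probability 1; weight (1/3)·1 = 1/3.
If it is in box 2 (prior 1/3): the host opened box 2, so this case is ruled out; weight (1/3)·0 = 0.
If it is in box 3 (prior 1/3): box 2 is available, opened with probability 2/7; weight (1/3)·(2/7) = 2/21.
The weights sum to 3/7.
So P(the gold coin in box 3 | the host opened box 2) = (2/21) / (3/7) = 2/9.

2/9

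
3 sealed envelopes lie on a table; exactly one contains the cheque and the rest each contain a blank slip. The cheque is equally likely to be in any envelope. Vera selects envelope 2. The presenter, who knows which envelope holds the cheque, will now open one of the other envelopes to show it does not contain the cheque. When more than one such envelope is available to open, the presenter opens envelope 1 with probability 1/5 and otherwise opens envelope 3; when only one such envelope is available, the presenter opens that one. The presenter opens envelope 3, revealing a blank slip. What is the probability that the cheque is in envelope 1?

5/9

Condition on the true location of the cheque.
If it is in envelope 1 (prior 1/3): only envelope 3 is available, probability 1; weight (1/3)·1 = 1/3.
If it is in envelope 2 (prior 1/3): envelope 1 is available but not opened, probability 4/5; weight (1/3)·(4/5) = 4/15.
If it is in envelope 3 (prior 1/3): the presenter opened envelope 3, so this case is ruled out; weight (1/3)·0 = 0.
The weights sum to 3/5.
So P(the cheque in envelope 1 | the presenter opened envelope 3) = (1/3) / (3/5) = 5/9.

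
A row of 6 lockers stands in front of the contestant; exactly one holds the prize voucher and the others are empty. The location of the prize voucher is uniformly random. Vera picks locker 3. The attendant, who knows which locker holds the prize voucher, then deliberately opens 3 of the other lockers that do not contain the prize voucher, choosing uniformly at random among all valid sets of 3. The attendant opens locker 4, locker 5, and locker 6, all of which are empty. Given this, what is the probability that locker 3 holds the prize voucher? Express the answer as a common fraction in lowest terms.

Consider each possible location of the prize voucher in turn.
If it is in either of lockers 1 and 2 (prior 1/6 each): the attendant has 4 equally likely choices, so probability 1/4; weight (1/6)·(1/4) = 1/24 each.
If it is in locker 3 (prior 1/6): the attendant has 10 equally likely choices, so probability 1/10; weight (1/6)·(1/10) = 1/60.
If it is in any of lockers 4, 5, and 6 (prior 1/6 each): that locker was opened and seen not to hold the prize — ruled out; weight (1/6)·0 = 0 each.
The weights sum to 1/10.
So P(the prize voucher in locker 3 | the attendant opened locker 4, locker 5, and locker 6) = (1/60) / (1/10) = 1/6.

1/6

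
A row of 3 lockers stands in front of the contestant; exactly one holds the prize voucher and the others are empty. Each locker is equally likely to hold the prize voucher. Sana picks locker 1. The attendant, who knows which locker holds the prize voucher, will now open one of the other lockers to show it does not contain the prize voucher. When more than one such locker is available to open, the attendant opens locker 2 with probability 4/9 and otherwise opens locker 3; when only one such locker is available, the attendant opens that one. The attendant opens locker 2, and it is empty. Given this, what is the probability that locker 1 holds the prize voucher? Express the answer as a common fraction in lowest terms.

Consider each possible location of the prize voucher in turn.
If it is in locker 1 (prior 1/3): locker 2 is available, opened with probability 4/9; weight (1/3)·(4/9) = 4/27.
If it is in locker 2 (prior 1/3): the attendant opened locker 2, so this case is ruled out; weight (1/3)·0 = 0.
If it is in locker 3 (prior 1/3): only locker 2 is available, probability 1; weight (1/3)·1 = 1/3.
The weights sum to 13/27.
So P(the prize voucher in locker 1 | the attendant opened locker 2) = (4/27) / (13/27) = 4/13.

4/13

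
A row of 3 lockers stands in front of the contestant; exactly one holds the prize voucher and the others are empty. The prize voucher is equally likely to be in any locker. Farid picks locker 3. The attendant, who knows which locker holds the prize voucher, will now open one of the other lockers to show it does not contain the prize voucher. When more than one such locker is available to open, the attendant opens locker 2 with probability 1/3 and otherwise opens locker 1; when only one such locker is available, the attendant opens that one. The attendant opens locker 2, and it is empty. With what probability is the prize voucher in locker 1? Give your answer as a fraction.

3/4

Apply Bayes' rule, conditioning on where the prize voucher actually is.
If it is in locker 1 (prior 1/3): only locker 2 is available, probability 1; weight (1/3)·1 = 1/3.
If it is in locker 2 (prior 1/3): the attendant opened locker 2, so this case is ruled out; weight (1/3)·0 = 0.
If it is in locker 3 (prior 1/3): locker 2 is available, opened with probability 1/3; weight (1/3)·(1/3) = 1/9.
The weights sum to 4/9.
So P(the prize voucher in locker 1 | the attendant opened locker 2) = (1/3) / (4/9) = 3/4.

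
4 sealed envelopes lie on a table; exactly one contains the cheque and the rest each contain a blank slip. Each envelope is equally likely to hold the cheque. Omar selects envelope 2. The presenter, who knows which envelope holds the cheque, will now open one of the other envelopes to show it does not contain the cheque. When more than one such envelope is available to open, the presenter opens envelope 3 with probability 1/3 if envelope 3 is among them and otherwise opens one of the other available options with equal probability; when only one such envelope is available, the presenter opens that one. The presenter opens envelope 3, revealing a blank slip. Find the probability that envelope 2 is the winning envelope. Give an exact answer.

Apply Bayes' rule, conditioning on where the cheque actually is.
If it is in any of envelopes 1, 2, and 4 (prior 1/4 each): envelope 3 is available, opened with probability 1/3; weight (1/4)·(1/3) = 1/12 each.
If it is in envelope 3 (prior 1/4): the presenter opened envelope 3, so this case is ruled out; weight (1/4)·0 = 0.
The weights sum to 1/4.
So P(the cheque in envelope 2 | the presenter opened envelope 3) = (1/12) / (1/4) = 1/3.

1/3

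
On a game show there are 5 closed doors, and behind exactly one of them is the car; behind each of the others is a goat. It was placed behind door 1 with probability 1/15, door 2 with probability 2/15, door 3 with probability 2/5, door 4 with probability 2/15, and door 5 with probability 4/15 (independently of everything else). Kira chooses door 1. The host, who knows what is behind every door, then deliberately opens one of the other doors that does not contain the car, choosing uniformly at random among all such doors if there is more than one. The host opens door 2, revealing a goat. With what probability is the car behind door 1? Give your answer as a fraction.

1/17

Condition on the true location of the car.
If it is behind door 1 (prior 1/15): the host has 4 equally likely choices, so probability 1/4; weight (1/15)·(1/4) = 1/60.
If it is behind door 2 (prior 2/15): the host opened door 2, so this case is ruled out; weight (2/15)·0 = 0.
If it is behind door 3 (prior 2/5): the host has 3 equally likely choices, so probability 1/3; weight (2/5)·(1/3) = 2/15.
If it is behind door 4 (prior 2/15): the host has 3 equally likely choices, so probability 1/3; weight (2/15)·(1/3) = 2/45.
If it is behind door 5 (prior 4/15): the host has 3 equally likely choices, so probability 1/3; weight (4/15)·(1/3) = 4/45.
The weights sum to 17/60.
So P(the car behind door 1 | the host opened door 2) = (1/60) / (17/60) = 1/17.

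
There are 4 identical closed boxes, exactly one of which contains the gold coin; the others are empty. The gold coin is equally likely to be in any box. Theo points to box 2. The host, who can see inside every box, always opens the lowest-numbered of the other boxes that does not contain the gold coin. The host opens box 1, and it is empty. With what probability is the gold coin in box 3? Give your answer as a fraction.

1/3

Apply Bayes' rule, conditioning on where the gold coin actually is.
If it is in box 1 (prior 1/4): the host opened box 1, so this case is ruled out; weight (1/4)·0 = 0.
If it is in any of boxes 2, 3, and 4 (prior 1/4 each): box 1 is the lowest-numbered option available, probability 1; weight (1/4)·1 = 1/4 each.
The weights sum to 3/4.
So P(the gold coin in box 3 | the host opened box 1) = (1/4) / (3/4) = 1/3.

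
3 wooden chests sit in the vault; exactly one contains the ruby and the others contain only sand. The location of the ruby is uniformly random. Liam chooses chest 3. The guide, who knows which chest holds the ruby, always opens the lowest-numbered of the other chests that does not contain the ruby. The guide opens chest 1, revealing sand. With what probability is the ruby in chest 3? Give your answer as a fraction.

1/2

Condition on the true location of the ruby.
If it is in chest 1 (prior 1/3): the guide opened chest 1, so this case is ruled out; weight (1/3)·0 = 0.
If it is in either of chests 2 and 3 (prior 1/3 each): chest 1 is the lowest-numbered option available, probability 1; weight (1/3)·1 = 1/3 each.
The weights sum to 2/3.
So P(the ruby in chest 3 | the guide opened chest 1) = (1/3) / (2/3) = 1/2.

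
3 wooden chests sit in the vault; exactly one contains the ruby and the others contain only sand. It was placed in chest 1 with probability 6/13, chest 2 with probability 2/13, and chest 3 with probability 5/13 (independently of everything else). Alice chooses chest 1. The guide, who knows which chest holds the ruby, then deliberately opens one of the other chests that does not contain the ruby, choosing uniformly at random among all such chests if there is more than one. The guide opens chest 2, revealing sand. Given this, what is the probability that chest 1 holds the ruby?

3/8

Condition on the true location of the ruby.
If it is in chest 1 (prior 6/13): the guide has 2 equally likely choices, so probability 1/2; weight (6/13)·(1/2) = 3/13.
If it is in chest 2 (prior 2/13): the guide opened chest 2, so this case is ruled out; weight (2/13)·0 = 0.
If it is in chest 3 (prior 5/13): the guide has no choice, probability 1; weight (5/13)·1 = 5/13.
The weights sum to 8/13.
So P(the ruby in chest 1 | the guide opened chest 2) = (3/13) / (8/13) = 3/8.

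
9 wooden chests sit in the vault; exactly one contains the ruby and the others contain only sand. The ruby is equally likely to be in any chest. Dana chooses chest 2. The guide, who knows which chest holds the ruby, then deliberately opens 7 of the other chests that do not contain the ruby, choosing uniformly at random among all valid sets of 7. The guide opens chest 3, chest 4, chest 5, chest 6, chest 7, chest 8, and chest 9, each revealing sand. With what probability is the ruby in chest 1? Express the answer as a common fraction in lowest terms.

Apply Bayes' rule, conditioning on where the ruby actually is.
If it is in chest 1 (prior 1/9): the guide has no choice, probability 1; weight (1/9)·1 = 1/9.
If it is in chest 2 (prior 1/9): the guide has 8 equally likely choices, so probability 1/8; weight (1/9)·(1/8) = 1/72.
If it is in any of chests 3, 4, 5, 6, 7, 8, and 9 (prior 1/9 each): that chest was opened and seen not to hold the prize — ruled out; weight (1/9)·0 = 0 each.
The weights sum to 1/8.
So P(the ruby in chest 1 | the guide opened chest 3, chest 4, chest 5, chest 6, chest 7, chest 8, and chest 9) = (1/9) / (1/8) = 8/9.

8/9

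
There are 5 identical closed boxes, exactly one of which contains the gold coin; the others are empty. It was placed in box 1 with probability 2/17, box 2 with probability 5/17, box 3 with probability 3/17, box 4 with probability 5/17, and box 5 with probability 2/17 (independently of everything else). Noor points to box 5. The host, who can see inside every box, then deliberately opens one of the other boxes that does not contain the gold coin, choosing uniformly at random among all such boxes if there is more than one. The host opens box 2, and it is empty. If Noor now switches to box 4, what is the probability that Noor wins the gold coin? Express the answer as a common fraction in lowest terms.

10/23

Condition on the true location of the gold coin.
If it is in box 1 (prior 2/17): the host has 3 equally likely choices, so probability 1/3; weight (2/17)·(1/3) = 2/51.
If it is in box 2 (prior 5/17): the host opened box 2, so this case is ruled out; weight (5/17)·0 = 0.
If it is in box 3 (prior 3/17): the host has 3 equally likely choices, so probability 1/3; weight (3/17)·(1/3) = 1/17.
If it is in box 4 (prior 5/17): the host has 3 equally likely choices, so probability 1/3; weight (5/17)·(1/3) = 5/51.
If it is in box 5 (prior 2/17): the host has 4 equally likely choices, so probability 1/4; weight (2/17)·(1/4) = 1/34.
The weights sum to 23/102.
So P(the gold coin in box 4 | the host opened box 2) = (5/51) / (23/102) = 10/23.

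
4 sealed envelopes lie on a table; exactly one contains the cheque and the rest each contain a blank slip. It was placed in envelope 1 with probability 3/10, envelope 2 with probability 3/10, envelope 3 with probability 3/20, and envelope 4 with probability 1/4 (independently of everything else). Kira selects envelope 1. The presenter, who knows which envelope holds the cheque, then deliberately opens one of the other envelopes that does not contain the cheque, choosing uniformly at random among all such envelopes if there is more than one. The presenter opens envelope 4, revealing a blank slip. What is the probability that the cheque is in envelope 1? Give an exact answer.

4/13

Consider each possible location of the cheque in turn.
If it is in envelope 1 (prior 3/10): the presenter has 3 equally likely choices, so probability 1/3; weight (3/10)·(1/3) = 1/10.
If it is in envelope 2 (prior 3/10): the presenter has 2 equally likely choices, so probability 1/2; weight (3/10)·(1/2) = 3/20.
If it is in envelope 3 (prior 3/20): the presenter has 2 equally likely choices, so probability 1/2; weight (3/20)·(1/2) = 3/40.
If it is in envelope 4 (prior 1/4): the presenter opened envelope 4, so this case is ruled out; weight (1/4)·0 = 0.
The weights sum to 13/40.
So P(the cheque in envelope 1 | the presenter opened envelope 4) = (1/10) / (13/40) = 4/13.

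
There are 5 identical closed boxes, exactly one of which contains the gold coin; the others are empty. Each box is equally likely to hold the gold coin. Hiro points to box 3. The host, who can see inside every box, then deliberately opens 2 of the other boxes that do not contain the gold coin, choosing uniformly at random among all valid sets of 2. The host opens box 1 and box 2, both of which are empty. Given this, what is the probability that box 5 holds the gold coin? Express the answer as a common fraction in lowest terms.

2/5

Consider each possible location of the gold coin in turn.
If it is in either of boxes 1 and 2 (prior 1/5 each): that box was opened and seen not to hold the prize — ruled out; weight (1/5)·0 = 0 each.
If it is in box 3 (prior 1/5): the host has 6 equally likely choices, so probability 1/6; weight (1/5)·(1/6) = 1/30.
If it is in either of boxes 4 and 5 (prior 1/5 each): the host has 3 equally likely choices, so probability 1/3; weight (1/5)·(1/3) = 1/15 each.
The weights sum to 1/6.
So P(the gold coin in box 5 | the host opened box 1 and box 2) = (1/15) / (1/6) = 2/5.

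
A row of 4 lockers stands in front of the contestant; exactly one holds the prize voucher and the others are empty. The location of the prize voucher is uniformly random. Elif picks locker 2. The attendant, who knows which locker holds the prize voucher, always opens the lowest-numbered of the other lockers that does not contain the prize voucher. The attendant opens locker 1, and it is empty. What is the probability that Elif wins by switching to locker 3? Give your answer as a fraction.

Condition on the true location of the prize voucher.
If it is in locker 1 (prior 1/4): the attendant opened locker 1, so this case is ruled out; weight (1/4)·0 = 0.
If it is in any of lockers 2, 3, and 4 (prior 1/4 each): locker 1 is the lowest-numbered option available, probability 1; weight (1/4)·1 = 1/4 each.
The weights sum to 3/4.
So P(the prize voucher in locker 3 | the attendant opened locker 1) = (1/4) / (3/4) = 1/3.

1/3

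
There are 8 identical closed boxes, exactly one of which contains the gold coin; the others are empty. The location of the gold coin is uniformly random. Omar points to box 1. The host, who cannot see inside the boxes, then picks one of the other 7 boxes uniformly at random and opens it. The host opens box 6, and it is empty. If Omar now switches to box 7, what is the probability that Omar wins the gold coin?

Apply Bayes' rule, conditioning on where the gold coin actually is.
If it is in any of boxes 1, 2, 3, 4, 5, 7, and 8 (prior 1/8 each): the host picks box 6 with probability 1/7 regardless, and it is not the prize; weight (1/8)·(1/7) = 1/56 each.
If it is in box 6 (prior 1/8): the host opened box 6, so this case is ruled out; weight (1/8)·0 = 0.
The weights sum to 1/8.
So P(the gold coin in box 7 | the host opened box 6) = (1/56) / (1/8) = 1/7.

1/7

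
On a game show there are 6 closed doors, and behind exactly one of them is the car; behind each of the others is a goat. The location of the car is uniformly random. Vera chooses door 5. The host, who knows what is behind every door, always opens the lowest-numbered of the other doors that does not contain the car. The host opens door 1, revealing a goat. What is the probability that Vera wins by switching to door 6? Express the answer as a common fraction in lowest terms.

1/5

Consider each possible location of the car in turn.
If it is behind door 1 (prior 1/6): the host opened door 1, so this case is ruled out; weight (1/6)·0 = 0.
If it is behind any of doors 2, 3, 4, 5, and 6 (prior 1/6 each): door 1 is the lowest-numbered option available, probability 1; weight (1/6)·1 = 1/6 each.
The weights sum to 5/6.
So P(the car behind door 6 | the host opened door 1) = (1/6) / (5/6) = 1/5.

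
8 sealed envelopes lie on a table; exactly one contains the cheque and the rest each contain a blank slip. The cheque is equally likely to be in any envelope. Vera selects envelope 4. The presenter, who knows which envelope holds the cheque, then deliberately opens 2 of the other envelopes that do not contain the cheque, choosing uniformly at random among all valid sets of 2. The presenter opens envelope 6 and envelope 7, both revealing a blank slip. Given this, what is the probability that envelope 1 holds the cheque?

7/40

Apply Bayes' rule, conditioning on where the cheque actually is.
If it is in any of envelopes 1, 2, 3, 5, and 8 (prior 1/8 each): the presenter has 15 equally likely choices, so probability 1/15; weight (1/8)·(1/15) = 1/120 each.
If it is in envelope 4 (prior 1/8): the presenter has 21 equally likely choices, so probability 1/21; weight (1/8)·(1/21) = 1/168.
If it is in either of envelopes 6 and 7 (prior 1/8 each): that envelope was opened and seen not to hold the prize — ruled out; weight (1/8)·0 = 0 each.
The weights sum to 1/21.
So P(the cheque in envelope 1 | the presenter opened envelope 6 and envelope 7) = (1/120) / (1/21) = 7/40.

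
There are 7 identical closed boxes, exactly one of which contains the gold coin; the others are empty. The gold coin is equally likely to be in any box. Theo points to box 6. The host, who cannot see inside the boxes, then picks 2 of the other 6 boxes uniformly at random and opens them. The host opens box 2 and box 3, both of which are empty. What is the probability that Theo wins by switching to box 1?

1/5

Because the host chose which boxes to open without knowing where the gold coin is, the choice is independent of the prize location. Learning that none of the 2 opened boxes holds the gold coin simply rules out those 2 locations and leaves the remaining 5 boxes still equally likely by symmetry.
So P(the gold coin in box 1) = 1/5.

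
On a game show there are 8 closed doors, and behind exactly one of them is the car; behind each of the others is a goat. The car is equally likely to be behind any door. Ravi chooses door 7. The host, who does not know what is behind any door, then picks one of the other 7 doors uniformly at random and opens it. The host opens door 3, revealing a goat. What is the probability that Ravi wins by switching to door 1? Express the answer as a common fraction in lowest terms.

Because the host chose which door to open without knowing where the car is, the choice is independent of the prize location. Learning that door 3 does not hold the car simply rules out that one location and leaves the remaining 7 doors still equally likely by symmetry.
So P(the car behind door 1) = 1/7.

1/7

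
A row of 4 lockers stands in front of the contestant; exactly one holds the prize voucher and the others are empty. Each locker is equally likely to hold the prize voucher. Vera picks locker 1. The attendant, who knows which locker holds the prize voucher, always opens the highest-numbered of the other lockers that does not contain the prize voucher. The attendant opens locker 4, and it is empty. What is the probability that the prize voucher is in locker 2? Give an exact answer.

Condition on the true location of the prize voucher.
If it is in any of lockers 1, 2, and 3 (prior 1/4 each): locker 4 is the highest-numbered option available, probability 1; weight (1/4)·1 = 1/4 each.
If it is in locker 4 (prior 1/4): the attendant opened locker 4, so this case is ruled out; weight (1/4)·0 = 0.
The weights sum to 3/4.
So P(the prize voucher in locker 2 | the attendant opened locker 4) = (1/4) / (3/4) = 1/3.

1/3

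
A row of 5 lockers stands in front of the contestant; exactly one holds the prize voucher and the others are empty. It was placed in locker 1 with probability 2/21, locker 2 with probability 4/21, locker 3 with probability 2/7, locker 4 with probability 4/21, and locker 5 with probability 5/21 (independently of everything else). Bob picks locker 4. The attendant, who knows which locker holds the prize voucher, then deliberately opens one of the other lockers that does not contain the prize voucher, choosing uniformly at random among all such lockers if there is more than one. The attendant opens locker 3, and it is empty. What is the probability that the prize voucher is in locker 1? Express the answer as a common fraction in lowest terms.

Consider each possible location of the prize voucher in turn.
If it is in locker 1 (prior 2/21): the attendant has 3 equally likely choices, so probability 1/3; weight (2/21)·(1/3) = 2/63.
If it is in locker 2 (prior 4/21): the attendant has 3 equally likely choices, so probability 1/3; weight (4/21)·(1/3) = 4/63.
If it is in locker 3 (prior 2/7): the attendant opened locker 3, so this case is ruled out; weight (2/7)·0 = 0.
If it is in locker 4 (prior 4/21): the attendant has 4 equally likely choices, so probability 1/4; weight (4/21)·(1/4) = 1/21.
If it is in locker 5 (prior 5/21): the attendant has 3 equally likely choices, so probability 1/3; weight (5/21)·(1/3) = 5/63.
The weights sum to 2/9.
So P(the prize voucher in locker 1 | the attendant opened locker 3) = (2/63) / (2/9) = 1/7.

1/7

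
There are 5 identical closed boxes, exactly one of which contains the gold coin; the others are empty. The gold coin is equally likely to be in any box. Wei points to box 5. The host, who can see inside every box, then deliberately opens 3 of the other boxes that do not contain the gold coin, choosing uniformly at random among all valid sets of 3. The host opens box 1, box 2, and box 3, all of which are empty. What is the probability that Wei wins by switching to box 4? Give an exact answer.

Consider each possible location of the gold coin in turn.
If it is in any of boxes 1, 2, and 3 (prior 1/5 each): that box was opened and seen not to hold the prize — ruled out; weight (1/5)·0 = 0 each.
If it is in box 4 (prior 1/5): the host has no choice, probability 1; weight (1/5)·1 = 1/5.
If it is in box 5 (prior 1/5): the host has 4 equally likely choices, so probability 1/4; weight (1/5)·(1/4) = 1/20.
The weights sum to 1/4.
So P(the gold coin in box 4 | the host opened box 1, box 2, and box 3) = (1/5) / (1/4) = 4/5.

4/5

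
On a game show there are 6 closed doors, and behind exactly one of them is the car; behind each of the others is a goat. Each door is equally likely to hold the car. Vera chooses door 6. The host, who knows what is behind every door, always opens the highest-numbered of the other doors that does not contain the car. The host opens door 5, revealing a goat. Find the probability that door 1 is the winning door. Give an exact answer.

1/5

Condition on the true location of the car.
If it is behind any of doors 1, 2, 3, 4, and 6 (prior 1/6 each): door 5 is the highest-numbered option available, probability 1; weight (1/6)·1 = 1/6 each.
If it is behind door 5 (prior 1/6): the host opened door 5, so this case is ruled out; weight (1/6)·0 = 0.
The weights sum to 5/6.
So P(the car behind door 1 | the host opened door 5) = (1/6) / (5/6) = 1/5.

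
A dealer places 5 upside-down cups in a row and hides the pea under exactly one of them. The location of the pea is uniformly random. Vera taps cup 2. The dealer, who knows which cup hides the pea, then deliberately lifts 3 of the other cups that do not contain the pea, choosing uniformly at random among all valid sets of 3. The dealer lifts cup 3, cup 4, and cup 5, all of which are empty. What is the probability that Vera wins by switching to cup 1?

4/5

Consider each possible location of the pea in turn.
If it is under cup 1 (prior 1/5): the dealer has no choice, probability 1; weight (1/5)·1 = 1/5.
If it is under cup 2 (prior 1/5): the dealer has 4 equally likely choices, so probability 1/4; weight (1/5)·(1/4) = 1/20.
If it is under any of cups 3, 4, and 5 (prior 1/5 each): that cup was opened and seen not to hold the prize — ruled out; weight (1/5)·0 = 0 each.
The weights sum to 1/4.
So P(the pea under cup 1 | the dealer opened cup 3, cup 4, and cup 5) = (1/5) / (1/4) = 4/5.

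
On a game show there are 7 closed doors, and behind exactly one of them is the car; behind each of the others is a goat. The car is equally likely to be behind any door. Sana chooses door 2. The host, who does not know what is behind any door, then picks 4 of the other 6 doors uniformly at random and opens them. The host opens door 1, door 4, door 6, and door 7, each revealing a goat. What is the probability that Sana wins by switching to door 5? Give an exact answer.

1/3

Because the host chose which doors to open without knowing where the car is, the choice is independent of the prize location. Learning that none of the 4 opened doors holds the car simply rules out those 4 locations and leaves the remaining 3 doors still equally likely by symmetry.
So P(the car behind door 5) = 1/3.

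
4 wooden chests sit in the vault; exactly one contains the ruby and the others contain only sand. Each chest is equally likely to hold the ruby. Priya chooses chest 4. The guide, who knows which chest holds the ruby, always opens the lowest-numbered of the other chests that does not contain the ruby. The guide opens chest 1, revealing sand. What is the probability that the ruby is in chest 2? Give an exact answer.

1/3

Condition on the true location of the ruby.
If it is in chest 1 (prior 1/4): the guide opened chest 1, so this case is ruled out; weight (1/4)·0 = 0.
If it is in any of chests 2, 3, and 4 (prior 1/4 each): chest 1 is the lowest-numbered option available, probability 1; weight (1/4)·1 = 1/4 each.
The weights sum to 3/4.
So P(the ruby in chest 2 | the guide opened chest 1) = (1/4) / (3/4) = 1/3.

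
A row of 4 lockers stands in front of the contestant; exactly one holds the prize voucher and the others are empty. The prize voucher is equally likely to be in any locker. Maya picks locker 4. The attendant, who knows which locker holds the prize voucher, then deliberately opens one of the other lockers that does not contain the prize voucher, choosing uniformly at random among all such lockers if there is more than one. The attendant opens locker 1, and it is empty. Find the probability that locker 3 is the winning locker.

3/8

Condition on the true location of the prize voucher.
If it is in locker 1 (prior 1/4): the attendant opened locker 1, so this case is ruled out; weight (1/4)·0 = 0.
If it is in either of lockers 2 and 3 (prior 1/4 each): the attendant has 2 equally likely choices, so probability 1/2; weight (1/4)·(1/2) = 1/8 each.
If it is in locker 4 (prior 1/4): the attendant has 3 equally likely choices, so probability 1/3; weight (1/4)·(1/3) = 1/12.
The weights sum to 1/3.
So P(the prize voucher in locker 3 | the attendant opened locker 1) = (1/8) / (1/3) = 3/8.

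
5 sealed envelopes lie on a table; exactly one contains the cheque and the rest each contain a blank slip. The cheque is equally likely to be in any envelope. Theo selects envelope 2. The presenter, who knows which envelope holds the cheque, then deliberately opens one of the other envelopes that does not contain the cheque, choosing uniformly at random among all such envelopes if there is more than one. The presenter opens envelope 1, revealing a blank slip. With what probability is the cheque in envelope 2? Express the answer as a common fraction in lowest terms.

1/5

Consider each possible location of the cheque in turn.
If it is in envelope 1 (prior 1/5): the presenter opened envelope 1, so this case is ruled out; weight (1/5)·0 = 0.
If it is in envelope 2 (prior 1/5): the presenter has 4 equally likely choices, so probability 1/4; weight (1/5)·(1/4) = 1/20.
If it is in any of envelopes 3, 4, and 5 (prior 1/5 each): the presenter has 3 equally likely choices, so probability 1/3; weight (1/5)·(1/3) = 1/15 each.
The weights sum to 1/4.
So P(the cheque in envelope 2 | the presenter opened envelope 1) = (1/20) / (1/4) = 1/5.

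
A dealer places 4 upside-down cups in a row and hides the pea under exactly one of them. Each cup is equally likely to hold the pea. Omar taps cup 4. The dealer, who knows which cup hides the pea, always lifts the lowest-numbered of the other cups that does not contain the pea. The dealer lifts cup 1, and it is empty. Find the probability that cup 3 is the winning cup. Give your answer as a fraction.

1/3

Consider each possible location of the pea in turn.
If it is under cup 1 (prior 1/4): the dealer opened cup 1, so this case is ruled out; weight (1/4)·0 = 0.
If it is under any of cups 2, 3, and 4 (prior 1/4 each): cup 1 is the lowest-numbered option available, probability 1; weight (1/4)·1 = 1/4 each.
The weights sum to 3/4.
So P(the pea under cup 3 | the dealer opened cup 1) = (1/4) / (3/4) = 1/3.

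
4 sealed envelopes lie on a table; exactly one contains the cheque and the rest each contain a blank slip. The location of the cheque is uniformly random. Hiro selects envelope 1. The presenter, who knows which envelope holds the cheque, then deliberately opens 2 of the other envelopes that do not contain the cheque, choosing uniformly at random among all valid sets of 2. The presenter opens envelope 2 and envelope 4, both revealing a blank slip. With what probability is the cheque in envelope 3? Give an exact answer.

3/4

Consider each possible location of the cheque in turn.
If it is in envelope 1 (prior 1/4): the presenter has 3 equally likely choices, so probability 1/3; weight (1/4)·(1/3) = 1/12.
If it is in either of envelopes 2 and 4 (prior 1/4 each): that envelope was opened and seen not to hold the prize — ruled out; weight (1/4)·0 = 0 each.
If it is in envelope 3 (prior 1/4): the presenter has no choice, probability 1; weight (1/4)·1 = 1/4.
The weights sum to 1/3.
So P(the cheque in envelope 3 | the presenter opened envelope 2 and envelope 4) = (1/4) / (1/3) = 3/4.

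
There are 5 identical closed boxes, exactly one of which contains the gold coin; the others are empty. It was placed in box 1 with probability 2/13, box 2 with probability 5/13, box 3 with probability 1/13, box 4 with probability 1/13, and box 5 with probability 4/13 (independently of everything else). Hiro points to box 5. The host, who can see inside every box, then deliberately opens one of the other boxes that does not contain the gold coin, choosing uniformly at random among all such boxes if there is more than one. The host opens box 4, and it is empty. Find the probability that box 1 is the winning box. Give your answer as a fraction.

2/11

Apply Bayes' rule, conditioning on where the gold coin actually is.
If it is in box 1 (prior 2/13): the host has 3 equally likely choices, so probability 1/3; weight (2/13)·(1/3) = 2/39.
If it is in box 2 (prior 5/13): the host has 3 equally likely choices, so probability 1/3; weight (5/13)·(1/3) = 5/39.
If it is in box 3 (prior 1/13): the host has 3 equally likely choices, so probability 1/3; weight (1/13)·(1/3) = 1/39.
If it is in box 4 (prior 1/13): the host opened box 4, so this case is ruled out; weight (1/13)·0 = 0.
If it is in box 5 (prior 4/13): the host has 4 equally likely choices, so probability 1/4; weight (4/13)·(1/4) = 1/13.
The weights sum to 11/39.
So P(the gold coin in box 1 | the host opened box 4) = (2/39) / (11/39) = 2/11.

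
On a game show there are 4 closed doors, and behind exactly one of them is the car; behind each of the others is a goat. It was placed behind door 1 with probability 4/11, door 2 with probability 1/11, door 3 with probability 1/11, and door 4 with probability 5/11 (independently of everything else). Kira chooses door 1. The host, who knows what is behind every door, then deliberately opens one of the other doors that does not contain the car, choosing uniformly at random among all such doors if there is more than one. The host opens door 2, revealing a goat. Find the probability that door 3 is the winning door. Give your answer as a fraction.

Condition on the true location of the car.
If it is behind door 1 (prior 4/11): the host has 3 equally likely choices, so probability 1/3; weight (4/11)·(1/3) = 4/33.
If it is behind door 2 (prior 1/11): the host opened door 2, so this case is ruled out; weight (1/11)·0 = 0.
If it is behind door 3 (prior 1/11): the host has 2 equally likely choices, so probability 1/2; weight (1/11)·(1/2) = 1/22.
If it is behind door 4 (prior 5/11): the host has 2 equally likely choices, so probability 1/2; weight (5/11)·(1/2) = 5/22.
The weights sum to 13/33.
So P(the car behind door 3 | the host opened door 2) = (1/22) / (13/33) = 3/26.

3/26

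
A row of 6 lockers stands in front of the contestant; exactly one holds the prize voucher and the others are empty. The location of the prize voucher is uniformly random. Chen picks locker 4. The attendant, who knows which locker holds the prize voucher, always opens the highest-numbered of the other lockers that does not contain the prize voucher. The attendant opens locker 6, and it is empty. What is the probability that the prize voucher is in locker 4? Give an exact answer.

1/5

Consider each possible location of the prize voucher in turn.
If it is in any of lockers 1, 2, 3, 4, and 5 (prior 1/6 each): locker 6 is the highest-numbered option available, probability 1; weight (1/6)·1 = 1/6 each.
If it is in locker 6 (prior 1/6): the attendant opened locker 6, so this case is ruled out; weight (1/6)·0 = 0.
The weights sum to 5/6.
So P(the prize voucher in locker 4 | the attendant opened locker 6) = (1/6) / (5/6) = 1/5.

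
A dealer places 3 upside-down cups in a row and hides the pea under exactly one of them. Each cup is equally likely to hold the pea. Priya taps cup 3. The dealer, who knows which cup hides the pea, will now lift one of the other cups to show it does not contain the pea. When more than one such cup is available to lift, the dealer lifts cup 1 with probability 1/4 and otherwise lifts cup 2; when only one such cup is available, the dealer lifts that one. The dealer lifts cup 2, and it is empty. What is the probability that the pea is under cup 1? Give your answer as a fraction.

Condition on the true location of the pea.
If it is under cup 1 (prior 1/3): only cup 2 is available, probability 1; weight (1/3)·1 = 1/3.
If it is under cup 2 (prior 1/3): the dealer opened cup 2, so this case is ruled out; weight (1/3)·0 = 0.
If it is under cup 3 (prior 1/3): cup 1 is available but not opened, probability 3/4; weight (1/3)·(3/4) = 1/4.
The weights sum to 7/12.
So P(the pea under cup 1 | the dealer opened cup 2) = (1/3) / (7/12) = 4/7.

4/7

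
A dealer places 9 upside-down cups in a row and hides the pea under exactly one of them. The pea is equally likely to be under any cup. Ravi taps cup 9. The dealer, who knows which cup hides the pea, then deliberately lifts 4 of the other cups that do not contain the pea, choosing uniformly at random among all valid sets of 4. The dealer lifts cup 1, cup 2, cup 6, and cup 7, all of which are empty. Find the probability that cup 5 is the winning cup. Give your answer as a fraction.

2/9

Consider each possible location of the pea in turn.
If it is under any of cups 1, 2, 6, and 7 (prior 1/9 each): that cup was opened and seen not to hold the prize — ruled out; weight (1/9)·0 = 0 each.
If it is under any of cups 3, 4, 5, and 8 (prior 1/9 each): the dealer has 35 equally likely choices, so probability 1/35; weight (1/9)·(1/35) = 1/315 each.
If it is under cup 9 (prior 1/9): the dealer has 70 equally likely choices, so probability 1/70; weight (1/9)·(1/70) = 1/630.
The weights sum to 1/70.
So P(the pea under cup 5 | the dealer opened cup 1, cup 2, cup 6, and cup 7) = (1/315) / (1/70) = 2/9.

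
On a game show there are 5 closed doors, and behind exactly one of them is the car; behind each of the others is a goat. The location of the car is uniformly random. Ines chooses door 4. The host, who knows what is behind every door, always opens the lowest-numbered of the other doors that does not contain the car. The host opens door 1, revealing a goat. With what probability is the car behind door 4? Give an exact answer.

Condition on the true location of the car.
If it is behind door 1 (prior 1/5): the host opened door 1, so this case is ruled out; weight (1/5)·0 = 0.
If it is behind any of doors 2, 3, 4, and 5 (prior 1/5 each): door 1 is the lowest-numbered option available, probability 1; weight (1/5)·1 = 1/5 each.
The weights sum to 4/5.
So P(the car behind door 4 | the host opened door 1) = (1/5) / (4/5) = 1/4.

1/4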